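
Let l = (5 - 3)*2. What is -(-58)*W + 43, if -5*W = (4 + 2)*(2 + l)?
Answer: -1873/5 ≈ -374.60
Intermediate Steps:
l = 4 (l = 2*2 = 4)
W = -36/5 (W = -(4 + 2)*(2 + 4)/5 = -6*6/5 = -⅕*36 = -36/5 ≈ -7.2000)
-(-58)*W + 43 = -(-58)*(-36)/5 + 43 = -29*72/5 + 43 = -2088/5 + 43 = -1873/5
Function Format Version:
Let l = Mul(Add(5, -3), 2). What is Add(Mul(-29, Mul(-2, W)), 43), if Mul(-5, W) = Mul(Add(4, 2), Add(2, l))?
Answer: Rational(-1873, 5) ≈ -374.60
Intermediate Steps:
l = 4 (l = Mul(2, 2) = 4)
W = Rational(-36, 5) (W = Mul(Rational(-1, 5), Mul(Add(4, 2), Add(2, 4))) = Mul(Rational(-1, 5), Mul(6, 6)) = Mul(Rational(-1, 5), 36) = Rational(-36, 5) ≈ -7.2000)
Add(Mul(-29, Mul(-2, W)), 43) = Add(Mul(-29, Mul(-2, Rational(-36, 5))), 43) = Add(Mul(-29, Rational(72, 5)), 43) = Add(Rational(-2088, 5), 43) = Rational(-1873, 5)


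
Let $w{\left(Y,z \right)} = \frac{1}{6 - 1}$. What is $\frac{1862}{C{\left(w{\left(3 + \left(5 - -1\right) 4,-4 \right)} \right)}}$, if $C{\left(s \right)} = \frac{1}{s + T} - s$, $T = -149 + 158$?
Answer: $- \frac{61180}{3} \approx -20393.0$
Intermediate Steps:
$w{\left(Y,z \right)} = \frac{1}{5}$
$T = 9$
$C{\left(s \right)} = \frac{1}{9 + s} - s$ ($C{\left(s \right)} = \frac{1}{s + 9} - s = \frac{1}{9 + s} - s$)
$\frac{1862}{C{\left(w{\left(3 + \left(5 - -1\right) 4,-4 \right)} \right)}} = \frac{1862}{\frac{1}{9 + \frac{1}{5}} \left(1 - \left(\frac{1}{5}\right)^{2} - \frac{9}{5}\right)} = \frac{1862}{\frac{1}{\frac{46}{5}} \left(1 - \frac{1}{25} - \frac{9}{5}\right)} = \frac{1862}{\frac{5}{46} \left(1 - \frac{1}{25} - \frac{9}{5}\right)} = \frac{1862}{\frac{5}{46} \left(- \frac{21}{25}\right)} = \frac{1862}{- \frac{21}{230}} = 1862 \left(- \frac{230}{21}\right) = - \frac{61180}{3}$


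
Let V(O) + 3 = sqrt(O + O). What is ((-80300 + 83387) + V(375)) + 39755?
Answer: 42839 + 5*sqrt(30) ≈ 42866.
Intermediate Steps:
V(O) = -3 + sqrt(2)*sqrt(O) (V(O) = -3 + sqrt(O + O) = -3 + sqrt(2*O) = -3 + sqrt(2)*sqrt(O))
((-80300 + 83387) + V(375)) + 39755 = ((-80300 + 83387) + (-3 + sqrt(2)*sqrt(375))) + 39755 = (3087 + (-3 + sqrt(2)*(5*sqrt(15)))) + 39755 = (3087 + (-3 + 5*sqrt(30))) + 39755 = (3084 + 5*sqrt(30)) + 39755 = 42839 + 5*sqrt(30)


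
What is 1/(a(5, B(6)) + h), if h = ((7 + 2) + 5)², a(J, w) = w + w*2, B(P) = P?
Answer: 1/214 ≈ 0.0046729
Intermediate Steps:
a(J, w) = 3*w (a(J, w) = w + 2*w = 3*w)
h = 196 (h = (9 + 5)² = 14² = 196)
1/(a(5, B(6)) + h) = 1/(3*6 + 196) = 1/(18 + 196) = 1/214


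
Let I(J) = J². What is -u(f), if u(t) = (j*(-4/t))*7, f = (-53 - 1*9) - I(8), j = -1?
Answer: 2/9 ≈ 0.22222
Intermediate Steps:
f = -126 (f = (-53 - 1*9) - 1*8² = (-53 - 9) - 1*64 = -62 - 64 = -126)
u(t) = 28/t (u(t) = -(-4)/t*7 = (4/t)*7 = 28/t)
-u(f) = -28/(-126) = -28*(-1)/126 = -1*(-2/9) = 2/9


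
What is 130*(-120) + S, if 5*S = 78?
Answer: -77922/5 ≈ -15584.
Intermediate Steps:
S = 78/5 (S = (⅕)*78 = 78/5 ≈ 15.600)
130*(-120) + S = 130*(-120) + 78/5 = -15600 + 78/5 = -77922/5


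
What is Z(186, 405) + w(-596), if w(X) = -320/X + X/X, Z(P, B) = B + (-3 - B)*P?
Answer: -11246738/149 ≈ -75482.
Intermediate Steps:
Z(P, B) = B + P*(-3 - B)
w(X) = 1 - 320/X (w(X) = -320/X + 1 = 1 - 320/X)
Z(186, 405) + w(-596) = (405 - 3*186 - 1*405*186) + (-320 - 596)/(-596) = (405 - 558 - 75330) - 1/596*(-916) = -75483 + 229/149 = -11246738/149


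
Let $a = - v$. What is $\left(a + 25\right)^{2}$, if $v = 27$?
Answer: $4$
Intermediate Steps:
$a = -27$ ($a = \left(-1\right) 27 = -27$)
$\left(a + 25\right)^{2} = \left(-27 + 25\right)^{2} = \left(-2\right)^{2} = 4$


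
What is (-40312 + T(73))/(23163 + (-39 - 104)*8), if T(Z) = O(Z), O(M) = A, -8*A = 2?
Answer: -161249/88076 ≈ -1.8308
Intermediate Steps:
A = -1/4 (A = -1/8*2 = -1/4 ≈ -0.25000)
O(M) = -1/4
T(Z) = -1/4
(-40312 + T(73))/(23163 + (-39 - 104)*8) = (-40312 - 1/4)/(23163 + (-39 - 104)*8) = -161249/(4*(23163 - 143*8)) = -161249/(4*(23163 - 1144)) = -161249/4/22019 = -161249/4*1/22019 = -161249/88076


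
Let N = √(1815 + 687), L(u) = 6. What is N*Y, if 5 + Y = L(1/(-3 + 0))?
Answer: 3*√278 ≈ 50.020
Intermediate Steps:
Y = 1 (Y = -5 + 6 = 1)
N = 3*√278 (N = √2502 = 3*√278 ≈ 50.020)
N*Y = (3*√278)*1 = 3*√278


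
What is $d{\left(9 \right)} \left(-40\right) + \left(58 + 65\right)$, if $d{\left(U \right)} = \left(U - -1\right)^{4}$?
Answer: $-399877$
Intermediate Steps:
$d{\left(U \right)} = \left(1 + U\right)^{4}$ ($d{\left(U \right)} = \left(U + 1\right)^{4} = \left(1 + U\right)^{4}$)
$d{\left(9 \right)} \left(-40\right) + \left(58 + 65\right) = \left(1 + 9\right)^{4} \left(-40\right) + \left(58 + 65\right) = 10^{4} \left(-40\right) + 123 = 10000 \left(-40\right) + 123 = -400000 + 123 = -399877$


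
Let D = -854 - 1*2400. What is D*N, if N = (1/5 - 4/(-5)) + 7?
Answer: -26032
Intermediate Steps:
D = -3254 (D = -854 - 2400 = -3254)
N = 8 (N = (1*(1/5) - 4*(-1/5)) + 7 = (1/5 + 4/5) + 7 = 1 + 7 = 8)
D*N = -3254*8 = -26032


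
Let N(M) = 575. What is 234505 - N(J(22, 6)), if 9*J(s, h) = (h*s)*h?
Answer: 233930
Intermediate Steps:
J(s, h) = s*h²/9 (J(s, h) = ((h*s)*h)/9 = (s*h²)/9 = s*h²/9)
234505 - N(J(22, 6)) = 234505 - 1*575 = 234505 - 575 = 233930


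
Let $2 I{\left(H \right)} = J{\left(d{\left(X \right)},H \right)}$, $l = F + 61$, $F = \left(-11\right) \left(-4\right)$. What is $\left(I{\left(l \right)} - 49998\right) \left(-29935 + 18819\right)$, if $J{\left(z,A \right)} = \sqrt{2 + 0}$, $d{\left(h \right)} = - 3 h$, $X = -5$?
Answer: $555777768 - 5558 \sqrt{2} \approx 5.5577 \cdot 10^{8}$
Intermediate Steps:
$F = 44$
$l = 105$ ($l = 44 + 61 = 105$)
$J{\left(z,A \right)} = \sqrt{2}$
$I{\left(H \right)} = \frac{\sqrt{2}}{2}$
$\left(I{\left(l \right)} - 49998\right) \left(-29935 + 18819\right) = \left(\frac{\sqrt{2}}{2} - 49998\right) \left(-29935 + 18819\right) = \left(-49998 + \frac{\sqrt{2}}{2}\right) \left(-11116\right) = 555777768 - 5558 \sqrt{2}$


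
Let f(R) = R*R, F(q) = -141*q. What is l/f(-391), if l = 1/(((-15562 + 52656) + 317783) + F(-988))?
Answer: 1/75551496985 ≈ 1.3236e-11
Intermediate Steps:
l = 1/494185 (l = 1/(((-15562 + 52656) + 317783) - 141*(-988)) = 1/((37094 + 317783) + 139308) = 1/(354877 + 139308) = 1/494185 ≈ 2.0235e-6)
f(R) = R**2
l/f(-391) = 1/(494185*((-391)**2)) = (1/494185)/152881 = (1/494185)*(1/152881) = 1/75551496985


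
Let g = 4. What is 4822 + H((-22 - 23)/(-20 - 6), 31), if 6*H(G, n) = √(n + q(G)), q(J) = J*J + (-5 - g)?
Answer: 4822 + √16897/156 ≈ 4822.8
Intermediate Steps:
q(J) = -9 + J² (q(J) = J*J + (-5 - 1*4) = J² + (-5 - 4) = J² - 9 = -9 + J²)
H(G, n) = √(-9 + n + G²)/6 (H(G, n) = √(n + (-9 + G²))/6 = √(-9 + n + G²)/6)
4822 + H((-22 - 23)/(-20 - 6), 31) = 4822 + √(-9 + 31 + ((-22 - 23)/(-20 - 6))²)/6 = 4822 + √(-9 + 31 + (-45/(-26))²)/6 = 4822 + √(-9 + 31 + (-45*(-1/26))²)/6 = 4822 + √(-9 + 31 + (45/26)²)/6 = 4822 + √(-9 + 31 + 2025/676)/6 = 4822 + √(16897/676)/6 = 4822 + (√16897/26)/6 = 4822 + √16897/156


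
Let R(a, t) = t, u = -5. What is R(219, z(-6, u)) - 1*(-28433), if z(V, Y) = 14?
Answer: 28447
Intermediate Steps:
R(219, z(-6, u)) - 1*(-28433) = 14 - 1*(-28433) = 14 + 28433 = 28447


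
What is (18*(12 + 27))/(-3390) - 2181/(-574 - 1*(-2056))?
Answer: -468553/279110 ≈ -1.6787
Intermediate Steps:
(18*(12 + 27))/(-3390) - 2181/(-574 - 1*(-2056)) = (18*39)*(-1/3390) - 2181/(-574 + 2056) = 702*(-1/3390) - 2181/1482 = -117/565 - 2181*1/1482 = -117/565 - 727/494 = -468553/279110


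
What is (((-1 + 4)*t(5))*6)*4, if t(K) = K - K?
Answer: 0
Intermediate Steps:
t(K) = 0
(((-1 + 4)*t(5))*6)*4 = (((-1 + 4)*0)*6)*4 = ((3*0)*6)*4 = (0*6)*4 = 0*4 = 0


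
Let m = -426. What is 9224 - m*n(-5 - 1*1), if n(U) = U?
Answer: 6668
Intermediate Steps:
9224 - m*n(-5 - 1*1) = 9224 - (-426)*(-5 - 1*1) = 9224 - (-426)*(-5 - 1) = 9224 - (-426)*(-6) = 9224 - 1*2556 = 9224 - 2556 = 6668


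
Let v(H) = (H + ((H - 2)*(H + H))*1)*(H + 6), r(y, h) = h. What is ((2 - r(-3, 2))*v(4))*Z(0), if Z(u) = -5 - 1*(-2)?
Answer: 0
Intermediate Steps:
Z(u) = -3 (Z(u) = -5 + 2 = -3)
v(H) = (6 + H)*(H + 2*H*(-2 + H)) (v(H) = (H + ((-2 + H)*(2*H))*1)*(6 + H) = (H + (2*H*(-2 + H))*1)*(6 + H) = (H + 2*H*(-2 + H))*(6 + H) = (6 + H)*(H + 2*H*(-2 + H)))
((2 - r(-3, 2))*v(4))*Z(0) = ((2 - 1*2)*(4*(-18 + 2*4**2 + 9*4)))*(-3) = ((2 - 2)*(4*(-18 + 2*16 + 36)))*(-3) = (0*(4*(-18 + 32 + 36)))*(-3) = (0*(4*50))*(-3) = (0*200)*(-3) = 0*(-3) = 0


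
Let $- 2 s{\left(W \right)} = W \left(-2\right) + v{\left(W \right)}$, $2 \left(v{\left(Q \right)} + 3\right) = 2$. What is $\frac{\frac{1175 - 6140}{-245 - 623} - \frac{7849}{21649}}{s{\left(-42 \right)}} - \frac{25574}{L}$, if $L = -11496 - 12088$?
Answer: $\frac{2166130820767}{2271270716176} \approx 0.95371$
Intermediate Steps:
$v{\left(Q \right)} = -2$ ($v{\left(Q \right)} = -3 + \frac{1}{2} \cdot 2 = -3 + 1 = -2$)
$L = -23584$
$s{\left(W \right)} = 1 + W$ ($s{\left(W \right)} = - \frac{W \left(-2\right) - 2}{2} = - \frac{- 2 W - 2}{2} = - \frac{-2 - 2 W}{2} = 1 + W$)
$\frac{\frac{1175 - 6140}{-245 - 623} - \frac{7849}{21649}}{s{\left(-42 \right)}} - \frac{25574}{L} = \frac{\frac{1175 - 6140}{-245 - 623} - \frac{7849}{21649}}{1 - 42} - \frac{25574}{-23584} = \frac{- \frac{4965}{-868} - 7849 \cdot \frac{1}{21649}}{-41} - - \frac{12787}{11792} = \left(\left(-4965\right) \left(- \frac{1}{868}\right) - \frac{7849}{21649}\right) \left(- \frac{1}{41}\right) + \frac{12787}{11792} = \left(\frac{4965}{868} - \frac{7849}{21649}\right) \left(- \frac{1}{41}\right) + \frac{12787}{11792} = \frac{100674353}{18791332} \left(- \frac{1}{41}\right) + \frac{12787}{11792} = - \frac{100674353}{770444612} + \frac{12787}{11792} = \frac{2166130820767}{2271270716176}$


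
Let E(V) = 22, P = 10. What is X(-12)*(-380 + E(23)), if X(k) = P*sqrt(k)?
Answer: -7160*I*sqrt(3) ≈ -12401.0*I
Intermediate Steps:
X(k) = 10*sqrt(k)
X(-12)*(-380 + E(23)) = (10*sqrt(-12))*(-380 + 22) = (10*(2*I*sqrt(3)))*(-358) = (20*I*sqrt(3))*(-358) = -7160*I*sqrt(3)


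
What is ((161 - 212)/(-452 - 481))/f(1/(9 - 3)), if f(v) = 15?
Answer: 17/4665 ≈ 0.0036442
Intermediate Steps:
((161 - 212)/(-452 - 481))/f(1/(9 - 3)) = ((161 - 212)/(-452 - 481))/15 = -51/(-933)*(1/15) = -51*(-1/933)*(1/15) = (17/311)*(1/15) = 17/4665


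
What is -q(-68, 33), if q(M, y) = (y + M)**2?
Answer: -1225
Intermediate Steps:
q(M, y) = (M + y)**2
-q(-68, 33) = -(-68 + 33)**2 = -1*(-35)**2 = -1*1225 = -1225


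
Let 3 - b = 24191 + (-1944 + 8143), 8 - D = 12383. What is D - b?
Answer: 18012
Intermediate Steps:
D = -12375 (D = 8 - 1*12383 = 8 - 12383 = -12375)
b = -30387 (b = 3 - (24191 + (-1944 + 8143)) = 3 - (24191 + 6199) = 3 - 1*30390 = 3 - 30390 = -30387)
D - b = -12375 - 1*(-30387) = -12375 + 30387 = 18012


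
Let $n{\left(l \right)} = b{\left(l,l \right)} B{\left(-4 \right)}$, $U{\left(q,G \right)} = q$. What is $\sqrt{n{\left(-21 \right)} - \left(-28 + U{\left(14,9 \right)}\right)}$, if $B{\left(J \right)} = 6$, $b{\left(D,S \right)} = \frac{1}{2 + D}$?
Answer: $\frac{2 \sqrt{1235}}{19} \approx 3.6992$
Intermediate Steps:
$n{\left(l \right)} = \frac{6}{2 + l}$ ($n{\left(l \right)} = \frac{1}{2 + l} 6 = \frac{6}{2 + l}$)
$\sqrt{n{\left(-21 \right)} - \left(-28 + U{\left(14,9 \right)}\right)} = \sqrt{\frac{6}{2 - 21} + \left(28 - 14\right)} = \sqrt{\frac{6}{-19} + \left(28 - 14\right)} = \sqrt{6 \left(- \frac{1}{19}\right) + 14} = \sqrt{- \frac{6}{19} + 14} = \sqrt{\frac{260}{19}} = \frac{2 \sqrt{1235}}{19}$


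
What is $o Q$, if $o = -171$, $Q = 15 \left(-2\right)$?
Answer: $5130$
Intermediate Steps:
$Q = -30$
$o Q = \left(-171\right) \left(-30\right) = 5130$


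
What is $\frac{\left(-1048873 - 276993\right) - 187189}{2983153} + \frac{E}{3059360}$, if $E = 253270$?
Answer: $- \frac{387343678449}{912653896208} \approx -0.42441$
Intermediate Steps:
$\frac{\left(-1048873 - 276993\right) - 187189}{2983153} + \frac{E}{3059360} = \frac{\left(-1048873 - 276993\right) - 187189}{2983153} + \frac{253270}{3059360} = \left(-1325866 - 187189\right) \frac{1}{2983153} + 253270 \cdot \frac{1}{3059360} = \left(-1513055\right) \frac{1}{2983153} + \frac{25327}{305936} = - \frac{1513055}{2983153} + \frac{25327}{305936} = - \frac{387343678449}{912653896208}$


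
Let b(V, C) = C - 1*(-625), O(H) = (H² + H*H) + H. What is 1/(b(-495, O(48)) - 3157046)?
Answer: -1/3151765 ≈ -3.1728e-7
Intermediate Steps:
O(H) = H + 2*H² (O(H) = (H² + H²) + H = 2*H² + H = H + 2*H²)
b(V, C) = 625 + C (b(V, C) = C + 625 = 625 + C)
1/(b(-495, O(48)) - 3157046) = 1/((625 + 48*(1 + 2*48)) - 3157046) = 1/((625 + 48*(1 + 96)) - 3157046) = 1/((625 + 48*97) - 3157046) = 1/((625 + 4656) - 3157046) = 1/(5281 - 3157046) = 1/(-3151765) = -1/3151765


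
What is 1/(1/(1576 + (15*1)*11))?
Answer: 1741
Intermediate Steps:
1/(1/(1576 + (15*1)*11)) = 1/(1/(1576 + 15*11)) = 1/(1/(1576 + 165)) = 1/(1/1741) = 1741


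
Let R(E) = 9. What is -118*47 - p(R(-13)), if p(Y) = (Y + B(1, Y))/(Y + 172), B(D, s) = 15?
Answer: -1003850/181 ≈ -5546.1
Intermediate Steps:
p(Y) = (15 + Y)/(172 + Y) (p(Y) = (Y + 15)/(Y + 172) = (15 + Y)/(172 + Y))
-118*47 - p(R(-13)) = -118*47 - (15 + 9)/(172 + 9) = -5546 - 24/181 = -1003850/181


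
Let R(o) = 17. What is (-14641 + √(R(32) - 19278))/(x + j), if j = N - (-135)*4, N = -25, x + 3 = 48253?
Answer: -14641/48765 + I*√19261/48765 ≈ -0.30024 + 0.002846*I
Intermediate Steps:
x = 48250 (x = -3 + 48253 = 48250)
j = 515 (j = -25 - (-135)*4 = -25 - 27*(-20) = -25 + 540 = 515)
(-14641 + √(R(32) - 19278))/(x + j) = (-14641 + √(17 - 19278))/(48250 + 515) = (-14641 + √(-19261))/48765 = (-14641 + I*√19261)*(1/48765) = -14641/48765 + I*√19261/48765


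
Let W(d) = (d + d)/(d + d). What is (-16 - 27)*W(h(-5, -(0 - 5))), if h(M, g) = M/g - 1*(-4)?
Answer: -43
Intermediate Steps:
h(M, g) = 4 + M/g (h(M, g) = M/g + 4 = 4 + M/g)
W(d) = 1 (W(d) = (2*d)/((2*d)) = (2*d)*(1/(2*d)) = 1)
(-16 - 27)*W(h(-5, -(0 - 5))) = (-16 - 27)*1 = -43*1 = -43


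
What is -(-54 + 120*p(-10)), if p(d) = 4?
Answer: -426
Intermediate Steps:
-(-54 + 120*p(-10)) = -(-54 + 120*4) = -(-54 + 480) = -1*426 = -426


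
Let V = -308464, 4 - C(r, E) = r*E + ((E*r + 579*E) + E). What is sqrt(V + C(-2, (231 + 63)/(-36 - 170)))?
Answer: 2*I*sqrt(815932731)/103 ≈ 554.65*I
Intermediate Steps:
C(r, E) = 4 - 580*E - 2*E*r (C(r, E) = 4 - (r*E + ((E*r + 579*E) + E)) = 4 - (E*r + ((579*E + E*r) + E)) = 4 - (E*r + (580*E + E*r)) = 4 - (580*E + 2*E*r) = 4 + (-580*E - 2*E*r) = 4 - 580*E - 2*E*r)
sqrt(V + C(-2, (231 + 63)/(-36 - 170))) = sqrt(-308464 + (4 - 580*(231 + 63)/(-36 - 170) - 2*(231 + 63)/(-36 - 170)*(-2))) = sqrt(-308464 + (4 - 170520/(-206) - 2*294/(-206)*(-2))) = sqrt(-308464 + (4 - 170520*(-1)/206 - 2*294*(-1/206)*(-2))) = sqrt(-308464 + (4 - 580*(-147/103) - 2*(-147/103)*(-2))) = sqrt(-308464 + (4 + 85260/103 - 588/103)) = sqrt(-308464 + 85084/103) = sqrt(-31686708/103) = 2*I*sqrt(815932731)/103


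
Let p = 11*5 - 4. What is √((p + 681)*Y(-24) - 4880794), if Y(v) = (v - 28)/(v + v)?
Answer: I*√4880001 ≈ 2209.1*I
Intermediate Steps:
p = 51 (p = 55 - 4 = 51)
Y(v) = (-28 + v)/(2*v) (Y(v) = (-28 + v)/((2*v)) = (-28 + v)*(1/(2*v)) = (-28 + v)/(2*v))
√((p + 681)*Y(-24) - 4880794) = √((51 + 681)*((½)*(-28 - 24)/(-24)) - 4880794) = √(732*((½)*(-1/24)*(-52)) - 4880794) = √(732*(13/12) - 4880794) = √(793 - 4880794) = √(-4880001) = I*√4880001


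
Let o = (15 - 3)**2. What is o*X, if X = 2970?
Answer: 427680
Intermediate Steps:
o = 144 (o = 12**2 = 144)
o*X = 144*2970 = 427680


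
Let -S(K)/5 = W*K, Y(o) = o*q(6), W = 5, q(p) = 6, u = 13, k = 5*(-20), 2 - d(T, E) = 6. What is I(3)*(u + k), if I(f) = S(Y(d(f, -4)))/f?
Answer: -17400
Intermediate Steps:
d(T, E) = -4 (d(T, E) = 2 - 1*6 = 2 - 6 = -4)
k = -100
Y(o) = 6*o (Y(o) = o*6 = 6*o)
S(K) = -25*K
I(f) = 600/f (I(f) = (-150*(-4))/f = (-25*(-24))/f = 600/f)
I(3)*(u + k) = (600/3)*(13 - 100) = (600*(⅓))*(-87) = 200*(-87) = -17400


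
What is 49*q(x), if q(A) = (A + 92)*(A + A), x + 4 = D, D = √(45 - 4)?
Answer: -30478 + 8232*√41 ≈ 22233.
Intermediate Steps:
D = √41 ≈ 6.4031
x = -4 + √41 ≈ 2.4031
q(A) = 2*A*(92 + A) (q(A) = (92 + A)*(2*A) = 2*A*(92 + A))
49*q(x) = 49*(2*(-4 + √41)*(92 + (-4 + √41))) = 49*(2*(-4 + √41)*(88 + √41)) = 98*(-4 + √41)*(88 + √41)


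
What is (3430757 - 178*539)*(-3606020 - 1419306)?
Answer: -16758532524690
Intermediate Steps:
(3430757 - 178*539)*(-3606020 - 1419306) = (3430757 - 95942)*(-5025326) = 3334815*(-5025326) = -16758532524690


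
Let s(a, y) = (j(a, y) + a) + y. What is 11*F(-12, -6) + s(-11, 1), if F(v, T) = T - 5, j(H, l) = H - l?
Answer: -143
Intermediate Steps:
s(a, y) = 2*a (s(a, y) = ((a - y) + a) + y = (-y + 2*a) + y = 2*a)
F(v, T) = -5 + T
11*F(-12, -6) + s(-11, 1) = 11*(-5 - 6) + 2*(-11) = 11*(-11) - 22 = -121 - 22 = -143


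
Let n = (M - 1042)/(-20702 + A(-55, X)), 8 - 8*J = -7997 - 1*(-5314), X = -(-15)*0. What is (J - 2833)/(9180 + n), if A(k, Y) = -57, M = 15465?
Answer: -414619507/1524425576 ≈ -0.27198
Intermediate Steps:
X = 0 (X = -5*0 = 0)
J = 2691/8 (J = 1 - (-7997 - 1*(-5314))/8 = 1 - (-7997 + 5314)/8 = 1 - ⅛*(-2683) = 1 + 2683/8 = 2691/8 ≈ 336.38)
n = -14423/20759 (n = (15465 - 1042)/(-20702 - 57) = 14423/(-20759) = 14423*(-1/20759) = -14423/20759 ≈ -0.69478)
(J - 2833)/(9180 + n) = (2691/8 - 2833)/(9180 - 14423/20759) = -19973/(8*190553197/20759) = -19973/8*20759/190553197 = -414619507/1524425576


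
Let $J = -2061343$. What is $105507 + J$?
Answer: $-1955836$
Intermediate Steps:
$105507 + J = 105507 - 2061343 = -1955836$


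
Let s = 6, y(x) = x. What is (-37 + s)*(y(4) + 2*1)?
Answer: -186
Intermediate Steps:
(-37 + s)*(y(4) + 2*1) = (-37 + 6)*(4 + 2*1) = -31*(4 + 2) = -31*6 = -186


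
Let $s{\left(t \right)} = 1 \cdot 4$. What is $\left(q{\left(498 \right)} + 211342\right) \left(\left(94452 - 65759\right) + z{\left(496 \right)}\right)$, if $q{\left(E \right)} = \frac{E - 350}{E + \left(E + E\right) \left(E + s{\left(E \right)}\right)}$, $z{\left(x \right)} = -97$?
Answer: $\frac{504121542131648}{83415} \approx 6.0435 \cdot 10^{9}$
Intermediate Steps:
$s{\left(t \right)} = 4$
$q{\left(E \right)} = \frac{-350 + E}{E + 2 E \left(4 + E\right)}$ ($q{\left(E \right)} = \frac{E - 350}{E + \left(E + E\right) \left(E + 4\right)} = \frac{-350 + E}{E + 2 E \left(4 + E\right)}$)
$\left(q{\left(498 \right)} + 211342\right) \left(\left(94452 - 65759\right) + z{\left(496 \right)}\right) = \left(\frac{-350 + 498}{498 \left(9 + 2 \cdot 498\right)} + 211342\right) \left(\left(94452 - 65759\right) - 97\right) = \left(\frac{1}{498} \frac{1}{9 + 996} \cdot 148 + 211342\right) \left(\left(94452 - 65759\right) - 97\right) = \left(\frac{1}{498} \cdot \frac{1}{1005} \cdot 148 + 211342\right) \left(28693 - 97\right) = \left(\frac{1}{498} \cdot \frac{1}{1005} \cdot 148 + 211342\right) 28596 = \left(\frac{74}{250245} + 211342\right) 28596 = \frac{52887278864}{250245} \cdot 28596 = \frac{504121542131648}{83415}$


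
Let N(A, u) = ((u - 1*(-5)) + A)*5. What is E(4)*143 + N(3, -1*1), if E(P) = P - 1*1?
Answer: 464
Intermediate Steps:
E(P) = -1 + P (E(P) = P - 1 = -1 + P)
N(A, u) = 25 + 5*A + 5*u (N(A, u) = ((u + 5) + A)*5 = ((5 + u) + A)*5 = (5 + A + u)*5 = 25 + 5*A + 5*u)
E(4)*143 + N(3, -1*1) = (-1 + 4)*143 + (25 + 5*3 + 5*(-1*1)) = 3*143 + (25 + 15 + 5*(-1)) = 429 + (25 + 15 - 5) = 429 + 35 = 464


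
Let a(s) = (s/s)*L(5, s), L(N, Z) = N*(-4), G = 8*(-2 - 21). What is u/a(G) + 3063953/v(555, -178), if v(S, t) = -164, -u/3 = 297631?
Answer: 5322212/205 ≈ 25962.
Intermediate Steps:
u = -892893 (u = -3*297631 = -892893)
G = -184 (G = 8*(-23) = -184)
L(N, Z) = -4*N
a(s) = -20 (a(s) = (s/s)*(-4*5) = 1*(-20) = -20)
u/a(G) + 3063953/v(555, -178) = -892893/(-20) + 3063953/(-164) = -892893*(-1/20) + 3063953*(-1/164) = 892893/20 - 3063953/164 = 5322212/205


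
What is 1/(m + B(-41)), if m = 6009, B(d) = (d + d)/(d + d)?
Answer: 1/6010 ≈ 0.00016639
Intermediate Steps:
B(d) = 1 (B(d) = (2*d)/((2*d)) = (2*d)*(1/(2*d)) = 1)
1/(m + B(-41)) = 1/(6009 + 1) = 1/6010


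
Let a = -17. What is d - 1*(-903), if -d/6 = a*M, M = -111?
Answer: -10419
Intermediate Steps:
d = -11322 (d = -(-102)*(-111) = -6*1887 = -11322)
d - 1*(-903) = -11322 - 1*(-903) = -11322 + 903 = -10419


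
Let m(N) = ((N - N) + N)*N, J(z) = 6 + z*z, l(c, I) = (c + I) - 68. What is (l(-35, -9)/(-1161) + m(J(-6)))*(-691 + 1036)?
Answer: 235533340/387 ≈ 6.0861e+5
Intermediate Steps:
l(c, I) = -68 + I + c (l(c, I) = (I + c) - 68 = -68 + I + c)
J(z) = 6 + z²
m(N) = N² (m(N) = (0 + N)*N = N*N = N²)
(l(-35, -9)/(-1161) + m(J(-6)))*(-691 + 1036) = ((-68 - 9 - 35)/(-1161) + (6 + (-6)²)²)*(-691 + 1036) = (-112*(-1/1161) + (6 + 36)²)*345 = (112/1161 + 42²)*345 = (112/1161 + 1764)*345 = (2048116/1161)*345 = 235533340/387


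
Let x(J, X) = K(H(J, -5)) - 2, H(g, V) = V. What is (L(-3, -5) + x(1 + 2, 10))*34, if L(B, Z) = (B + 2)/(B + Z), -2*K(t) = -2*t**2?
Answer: 3145/4 ≈ 786.25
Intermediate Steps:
K(t) = t**2 (K(t) = -(-1)*t**2 = t**2)
L(B, Z) = (2 + B)/(B + Z)
x(J, X) = 23 (x(J, X) = (-5)**2 - 2 = 25 - 2 = 23)
(L(-3, -5) + x(1 + 2, 10))*34 = ((2 - 3)/(-3 - 5) + 23)*34 = (-1/(-8) + 23)*34 = (-1/8*(-1) + 23)*34 = (1/8 + 23)*34 = (185/8)*34 = 3145/4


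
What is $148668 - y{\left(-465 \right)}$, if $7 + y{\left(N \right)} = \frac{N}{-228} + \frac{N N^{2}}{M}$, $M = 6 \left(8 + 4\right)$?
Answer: $\frac{234859165}{152} \approx 1.5451 \cdot 10^{6}$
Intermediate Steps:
$M = 72$ ($M = 6 \cdot 12 = 72$)
$y{\left(N \right)} = -7 - \frac{N}{228} + \frac{N^{3}}{72}$ ($y{\left(N \right)} = -7 + \left(\frac{N}{-228} + \frac{N N^{2}}{72}\right) = -7 + \left(N \left(- \frac{1}{228}\right) + N^{3} \cdot \frac{1}{72}\right) = -7 + \left(- \frac{N}{228} + \frac{N^{3}}{72}\right) = -7 - \frac{N}{228} + \frac{N^{3}}{72}$)
$148668 - y{\left(-465 \right)} = 148668 - \left(-7 - - \frac{155}{76} + \frac{\left(-465\right)^{3}}{72}\right) = 148668 - \left(-7 + \frac{155}{76} + \frac{1}{72} \left(-100544625\right)\right) = 148668 - \left(-7 + \frac{155}{76} - \frac{11171625}{8}\right) = 148668 - - \frac{212261629}{152} = 148668 + \frac{212261629}{152} = \frac{234859165}{152}$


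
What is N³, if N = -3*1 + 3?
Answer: 0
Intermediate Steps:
N = 0 (N = -3 + 3 = 0)
N³ = 0³ = 0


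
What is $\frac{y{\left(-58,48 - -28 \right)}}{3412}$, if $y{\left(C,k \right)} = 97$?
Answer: $\frac{97}{3412} \approx 0.028429$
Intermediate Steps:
$\frac{y{\left(-58,48 - -28 \right)}}{3412} = \frac{97}{3412}$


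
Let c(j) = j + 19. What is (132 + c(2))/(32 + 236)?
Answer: 153/268 ≈ 0.57090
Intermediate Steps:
c(j) = 19 + j
(132 + c(2))/(32 + 236) = (132 + (19 + 2))/(32 + 236) = (132 + 21)/268 = 153*(1/268) = 153/268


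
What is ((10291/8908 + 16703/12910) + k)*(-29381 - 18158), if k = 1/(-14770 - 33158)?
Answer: -80214152224753351/688978659480 ≈ -1.1642e+5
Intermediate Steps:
k = -1/47928 (k = 1/(-47928) = -1/47928 ≈ -2.0865e-5)
((10291/8908 + 16703/12910) + k)*(-29381 - 18158) = ((10291/8908 + 16703/12910) - 1/47928)*(-29381 - 18158) = ((10291*(1/8908) + 16703*(1/12910)) - 1/47928)*(-47539) = ((10291/8908 + 16703/12910) - 1/47928)*(-47539) = (140823567/57501140 - 1/47928)*(-47539) = (1687333604509/688978659480)*(-47539) = -80214152224753351/688978659480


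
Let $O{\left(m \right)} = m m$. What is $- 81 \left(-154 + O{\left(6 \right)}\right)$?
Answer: $9558$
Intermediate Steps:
$O{\left(m \right)} = m^{2}$
$- 81 \left(-154 + O{\left(6 \right)}\right) = - 81 \left(-154 + 6^{2}\right) = - 81 \left(-154 + 36\right) = \left(-81\right) \left(-118\right) = 9558$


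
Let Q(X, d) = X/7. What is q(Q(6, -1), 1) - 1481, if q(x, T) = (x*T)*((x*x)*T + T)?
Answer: -507473/343 ≈ -1479.5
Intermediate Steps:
Q(X, d) = X/7 (Q(X, d) = X*(1/7) = X/7)
q(x, T) = T*x*(T + T*x**2) (q(x, T) = (T*x)*(x**2*T + T) = (T*x)*(T*x**2 + T) = (T*x)*(T + T*x**2) = T*x*(T + T*x**2))
q(Q(6, -1), 1) - 1481 = ((1/7)*6)*1**2*(1 + ((1/7)*6)**2) - 1481 = (6/7)*1*(1 + (6/7)**2) - 1481 = (6/7)*1*(1 + 36/49) - 1481 = (6/7)*1*(85/49) - 1481 = 510/343 - 1481 = -507473/343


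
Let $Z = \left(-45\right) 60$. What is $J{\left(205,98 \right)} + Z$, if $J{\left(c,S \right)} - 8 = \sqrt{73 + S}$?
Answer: $-2692 + 3 \sqrt{19} \approx -2678.9$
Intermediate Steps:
$J{\left(c,S \right)} = 8 + \sqrt{73 + S}$
$Z = -2700$
$J{\left(205,98 \right)} + Z = \left(8 + \sqrt{73 + 98}\right) - 2700 = \left(8 + \sqrt{171}\right) - 2700 = \left(8 + 3 \sqrt{19}\right) - 2700 = -2692 + 3 \sqrt{19}$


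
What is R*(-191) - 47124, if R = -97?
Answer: -28597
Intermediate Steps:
R*(-191) - 47124 = -97*(-191) - 47124 = 18527 - 47124 = -28597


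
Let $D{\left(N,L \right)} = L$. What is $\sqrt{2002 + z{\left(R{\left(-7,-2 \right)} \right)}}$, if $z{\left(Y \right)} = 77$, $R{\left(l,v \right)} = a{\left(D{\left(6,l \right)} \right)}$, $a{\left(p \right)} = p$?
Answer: $3 \sqrt{231} \approx 45.596$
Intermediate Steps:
$R{\left(l,v \right)} = l$
$\sqrt{2002 + z{\left(R{\left(-7,-2 \right)} \right)}} = \sqrt{2002 + 77} = \sqrt{2079} = 3 \sqrt{231}$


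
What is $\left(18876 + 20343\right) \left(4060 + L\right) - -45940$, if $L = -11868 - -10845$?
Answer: $119154043$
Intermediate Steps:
$L = -1023$ ($L = -11868 + 10845 = -1023$)
$\left(18876 + 20343\right) \left(4060 + L\right) - -45940 = \left(18876 + 20343\right) \left(4060 - 1023\right) - -45940 = 39219 \cdot 3037 + 45940 = 119108103 + 45940 = 119154043$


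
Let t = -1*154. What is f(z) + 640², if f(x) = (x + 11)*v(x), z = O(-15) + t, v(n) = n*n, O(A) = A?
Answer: -4103038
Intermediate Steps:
v(n) = n²
t = -154
z = -169 (z = -15 - 154 = -169)
f(x) = x²*(11 + x) (f(x) = (x + 11)*x² = (11 + x)*x² = x²*(11 + x))
f(z) + 640² = (-169)²*(11 - 169) + 640² = 28561*(-158) + 409600 = -4512638 + 409600 = -4103038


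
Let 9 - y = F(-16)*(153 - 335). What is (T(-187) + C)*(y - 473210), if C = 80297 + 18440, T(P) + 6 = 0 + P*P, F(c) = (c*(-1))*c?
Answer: -69496324100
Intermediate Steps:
F(c) = -c² (F(c) = (-c)*c = -c²)
y = -46583 (y = 9 - (-1*(-16)²)*(153 - 335) = 9 - (-1*256)*(-182) = 9 - (-256)*(-182) = 9 - 1*46592 = 9 - 46592 = -46583)
T(P) = -6 + P² (T(P) = -6 + (0 + P*P) = -6 + (0 + P²) = -6 + P²)
C = 98737
(T(-187) + C)*(y - 473210) = ((-6 + (-187)²) + 98737)*(-46583 - 473210) = ((-6 + 34969) + 98737)*(-519793) = (34963 + 98737)*(-519793) = 133700*(-519793) = -69496324100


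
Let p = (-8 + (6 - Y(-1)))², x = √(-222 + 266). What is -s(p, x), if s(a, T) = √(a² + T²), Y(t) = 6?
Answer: -6*√115 ≈ -64.343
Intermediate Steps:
x = 2*√11 (x = √44 = 2*√11 ≈ 6.6332)
p = 64 (p = (-8 + (6 - 1*6))² = (-8 + (6 - 6))² = (-8 + 0)² = (-8)² = 64)
s(a, T) = √(T² + a²)
-s(p, x) = -√((2*√11)² + 64²) = -√(44 + 4096) = -√4140 = -6*√115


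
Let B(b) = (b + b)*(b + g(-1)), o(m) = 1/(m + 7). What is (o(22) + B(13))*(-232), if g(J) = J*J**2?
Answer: -72392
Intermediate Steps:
g(J) = J**3
o(m) = 1/(7 + m)
B(b) = 2*b*(-1 + b) (B(b) = (b + b)*(b + (-1)**3) = (2*b)*(b - 1) = (2*b)*(-1 + b) = 2*b*(-1 + b))
(o(22) + B(13))*(-232) = (1/(7 + 22) + 2*13*(-1 + 13))*(-232) = (1/29 + 2*13*12)*(-232) = (1/29 + 312)*(-232) = (9049/29)*(-232) = -72392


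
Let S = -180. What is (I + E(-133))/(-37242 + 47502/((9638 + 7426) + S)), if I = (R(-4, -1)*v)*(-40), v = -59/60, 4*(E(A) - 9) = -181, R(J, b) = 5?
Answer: -11725/2721846 ≈ -0.0043077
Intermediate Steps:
E(A) = -145/4 (E(A) = 9 + (¼)*(-181) = 9 - 181/4 = -145/4)
v = -59/60 (v = -59*1/60 = -59/60 ≈ -0.98333)
I = 590/3 (I = (5*(-59/60))*(-40) = -59/12*(-40) = 590/3 ≈ 196.67)
(I + E(-133))/(-37242 + 47502/((9638 + 7426) + S)) = (590/3 - 145/4)/(-37242 + 47502/((9638 + 7426) - 180)) = 1925/(12*(-37242 + 47502/(17064 - 180))) = 1925/(12*(-37242 + 47502/16884)) = 1925/(12*(-37242 + 47502*(1/16884))) = 1925/(12*(-37242 + 377/134)) = 1925/(12*(-4990051/134)) = (1925/12)*(-134/4990051) = -11725/2721846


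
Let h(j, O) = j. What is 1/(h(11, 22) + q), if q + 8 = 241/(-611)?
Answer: 611/1592 ≈ 0.38379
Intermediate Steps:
q = -5129/611 (q = -8 + 241/(-611) = -8 + 241*(-1/611) = -8 - 241/611 = -5129/611 ≈ -8.3944)
1/(h(11, 22) + q) = 1/(11 - 5129/611) = 1/(1592/611) = 611/1592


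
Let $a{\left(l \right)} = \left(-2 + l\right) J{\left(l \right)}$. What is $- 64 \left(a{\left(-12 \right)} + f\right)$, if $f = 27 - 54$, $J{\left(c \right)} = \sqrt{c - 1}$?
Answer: $1728 + 896 i \sqrt{13} \approx 1728.0 + 3230.6 i$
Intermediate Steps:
$J{\left(c \right)} = \sqrt{-1 + c}$
$a{\left(l \right)} = \sqrt{-1 + l} \left(-2 + l\right)$ ($a{\left(l \right)} = \left(-2 + l\right) \sqrt{-1 + l} = \sqrt{-1 + l} \left(-2 + l\right)$)
$f = -27$ ($f = 27 - 54 = -27$)
$- 64 \left(a{\left(-12 \right)} + f\right) = - 64 \left(\sqrt{-1 - 12} \left(-2 - 12\right) - 27\right) = - 64 \left(\sqrt{-13} \left(-14\right) - 27\right) = - 64 \left(i \sqrt{13} \left(-14\right) - 27\right) = - 64 \left(- 14 i \sqrt{13} - 27\right) = - 64 \left(-27 - 14 i \sqrt{13}\right) = 1728 + 896 i \sqrt{13}$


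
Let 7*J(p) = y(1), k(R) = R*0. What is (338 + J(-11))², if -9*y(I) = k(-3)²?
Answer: 114244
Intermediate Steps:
k(R) = 0
y(I) = 0 (y(I) = -⅑*0² = -⅑*0 = 0)
J(p) = 0 (J(p) = (⅐)*0 = 0)
(338 + J(-11))² = (338 + 0)² = 338² = 114244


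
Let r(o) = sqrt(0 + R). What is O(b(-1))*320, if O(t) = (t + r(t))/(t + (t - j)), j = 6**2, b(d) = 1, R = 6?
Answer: -160/17 - 160*sqrt(6)/17 ≈ -32.466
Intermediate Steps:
r(o) = sqrt(6) (r(o) = sqrt(0 + 6) = sqrt(6))
j = 36
O(t) = (t + sqrt(6))/(-36 + 2*t) (O(t) = (t + sqrt(6))/(t + (t - 1*36)) = (t + sqrt(6))/(t + (t - 36)) = (t + sqrt(6))/(t + (-36 + t)) = (t + sqrt(6))/(-36 + 2*t))
O(b(-1))*320 = ((1 + sqrt(6))/(2*(-18 + 1)))*320 = ((1/2)*(1 + sqrt(6))/(-17))*320 = ((1/2)*(-1/17)*(1 + sqrt(6)))*320 = (-1/34 - sqrt(6)/34)*320 = -160/17 - 160*sqrt(6)/17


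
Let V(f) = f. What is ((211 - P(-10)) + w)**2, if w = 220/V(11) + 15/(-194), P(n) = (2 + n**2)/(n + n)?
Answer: 13103609841/235225 ≈ 55707.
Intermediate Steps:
P(n) = (2 + n**2)/(2*n) (P(n) = (2 + n**2)/((2*n)) = (2 + n**2)*(1/(2*n)) = (2 + n**2)/(2*n))
w = 3865/194 (w = 220/11 + 15/(-194) = 220*(1/11) + 15*(-1/194) = 20 - 15/194 = 3865/194 ≈ 19.923)
((211 - P(-10)) + w)**2 = ((211 - (1/(-10) + (1/2)*(-10))) + 3865/194)**2 = ((211 - (-1/10 - 5)) + 3865/194)**2 = ((211 - 1*(-51/10)) + 3865/194)**2 = ((211 + 51/10) + 3865/194)**2 = (2161/10 + 3865/194)**2 = (114471/485)**2 = 13103609841/235225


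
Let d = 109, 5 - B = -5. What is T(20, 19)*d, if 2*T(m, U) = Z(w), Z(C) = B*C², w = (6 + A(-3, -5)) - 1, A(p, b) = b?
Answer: 0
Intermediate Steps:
B = 10 (B = 5 - 1*(-5) = 5 + 5 = 10)
w = 0 (w = (6 - 5) - 1 = 1 - 1 = 0)
Z(C) = 10*C²
T(m, U) = 0 (T(m, U) = (10*0²)/2 = (10*0)/2 = (½)*0 = 0)
T(20, 19)*d = 0*109 = 0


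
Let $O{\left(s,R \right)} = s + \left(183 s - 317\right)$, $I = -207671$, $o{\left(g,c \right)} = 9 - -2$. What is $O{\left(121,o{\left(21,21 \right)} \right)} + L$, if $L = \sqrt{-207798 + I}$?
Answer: $21947 + i \sqrt{415469} \approx 21947.0 + 644.57 i$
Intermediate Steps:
$o{\left(g,c \right)} = 11$ ($o{\left(g,c \right)} = 9 + 2 = 11$)
$L = i \sqrt{415469}$ ($L = \sqrt{-207798 - 207671} = \sqrt{-415469} = i \sqrt{415469} \approx 644.57 i$)
$O{\left(s,R \right)} = -317 + 184 s$ ($O{\left(s,R \right)} = s + \left(-317 + 183 s\right) = -317 + 184 s$)
$O{\left(121,o{\left(21,21 \right)} \right)} + L = \left(-317 + 184 \cdot 121\right) + i \sqrt{415469} = \left(-317 + 22264\right) + i \sqrt{415469} = 21947 + i \sqrt{415469}$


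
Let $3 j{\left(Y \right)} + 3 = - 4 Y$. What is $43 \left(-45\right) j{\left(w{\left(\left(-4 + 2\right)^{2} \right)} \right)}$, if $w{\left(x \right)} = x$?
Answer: $12255$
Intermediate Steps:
$j{\left(Y \right)} = -1 - \frac{4 Y}{3}$ ($j{\left(Y \right)} = -1 + \frac{\left(-4\right) Y}{3} = -1 - \frac{4 Y}{3}$)
$43 \left(-45\right) j{\left(w{\left(\left(-4 + 2\right)^{2} \right)} \right)} = 43 \left(-45\right) \left(-1 - \frac{4 \left(-4 + 2\right)^{2}}{3}\right) = - 1935 \left(-1 - \frac{4 \left(-2\right)^{2}}{3}\right) = - 1935 \left(-1 - \frac{16}{3}\right) = \left(-1935\right) \left(- \frac{19}{3}\right) = 12255$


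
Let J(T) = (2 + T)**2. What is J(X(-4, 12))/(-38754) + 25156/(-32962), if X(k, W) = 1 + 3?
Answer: -27113396/35483593 ≈ -0.76411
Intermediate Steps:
X(k, W) = 4
J(X(-4, 12))/(-38754) + 25156/(-32962) = (2 + 4)**2/(-38754) + 25156/(-32962) = 6**2*(-1/38754) + 25156*(-1/32962) = 36*(-1/38754) - 12578/16481 = -2/2153 - 12578/16481 = -27113396/35483593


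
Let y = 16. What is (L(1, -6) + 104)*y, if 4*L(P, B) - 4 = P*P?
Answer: 1684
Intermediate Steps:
L(P, B) = 1 + P²/4 (L(P, B) = 1 + (P*P)/4 = 1 + P²/4)
(L(1, -6) + 104)*y = ((1 + (¼)*1²) + 104)*16 = ((1 + (¼)*1) + 104)*16 = ((1 + ¼) + 104)*16 = (5/4 + 104)*16 = (421/4)*16 = 1684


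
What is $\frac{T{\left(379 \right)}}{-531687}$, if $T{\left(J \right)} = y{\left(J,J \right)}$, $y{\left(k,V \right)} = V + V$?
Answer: $- \frac{758}{531687} \approx -0.0014256$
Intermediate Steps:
$y{\left(k,V \right)} = 2 V$
$T{\left(J \right)} = 2 J$
$\frac{T{\left(379 \right)}}{-531687} = \frac{2 \cdot 379}{-531687} = 758 \left(- \frac{1}{531687}\right) = - \frac{758}{531687}$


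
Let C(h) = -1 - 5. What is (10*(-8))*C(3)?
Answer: 480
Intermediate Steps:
C(h) = -6
(10*(-8))*C(3) = (10*(-8))*(-6) = -80*(-6) = 480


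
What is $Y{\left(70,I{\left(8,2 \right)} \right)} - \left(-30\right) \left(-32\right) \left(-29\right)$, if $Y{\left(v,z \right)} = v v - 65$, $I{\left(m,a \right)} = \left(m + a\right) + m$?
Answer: $32675$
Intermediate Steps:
$I{\left(m,a \right)} = a + 2 m$ ($I{\left(m,a \right)} = \left(a + m\right) + m = a + 2 m$)
$Y{\left(v,z \right)} = -65 + v^{2}$ ($Y{\left(v,z \right)} = v^{2} - 65 = -65 + v^{2}$)
$Y{\left(70,I{\left(8,2 \right)} \right)} - \left(-30\right) \left(-32\right) \left(-29\right) = \left(-65 + 70^{2}\right) - \left(-30\right) \left(-32\right) \left(-29\right) = \left(-65 + 4900\right) - 960 \left(-29\right) = 4835 - -27840 = 4835 + 27840 = 32675$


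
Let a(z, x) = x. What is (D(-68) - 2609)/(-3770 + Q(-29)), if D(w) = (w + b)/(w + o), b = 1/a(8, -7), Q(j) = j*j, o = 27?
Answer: 748306/840623 ≈ 0.89018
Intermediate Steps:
Q(j) = j²
b = -⅐ (b = 1/(-7) = -⅐ ≈ -0.14286)
D(w) = (-⅐ + w)/(27 + w) (D(w) = (w - ⅐)/(w + 27) = (-⅐ + w)/(27 + w))
(D(-68) - 2609)/(-3770 + Q(-29)) = ((-⅐ - 68)/(27 - 68) - 2609)/(-3770 + (-29)²) = (-477/7/(-41) - 2609)/(-3770 + 841) = (-1/41*(-477/7) - 2609)/(-2929) = (477/287 - 2609)*(-1/2929) = -748306/287*(-1/2929) = 748306/840623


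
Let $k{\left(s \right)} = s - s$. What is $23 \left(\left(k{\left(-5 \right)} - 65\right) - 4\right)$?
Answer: $-1587$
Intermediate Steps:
$k{\left(s \right)} = 0$
$23 \left(\left(k{\left(-5 \right)} - 65\right) - 4\right) = 23 \left(\left(0 - 65\right) - 4\right) = 23 \left(-65 - 4\right) = 23 \left(-69\right) = -1587$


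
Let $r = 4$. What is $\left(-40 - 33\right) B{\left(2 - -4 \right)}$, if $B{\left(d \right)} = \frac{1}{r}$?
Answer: $- \frac{73}{4} \approx -18.25$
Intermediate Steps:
$B{\left(d \right)} = \frac{1}{4}$
$\left(-40 - 33\right) B{\left(2 - -4 \right)} = \left(-40 - 33\right) \frac{1}{4} = \left(-73\right) \frac{1}{4} = - \frac{73}{4}$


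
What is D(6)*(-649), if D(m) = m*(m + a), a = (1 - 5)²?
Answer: -85668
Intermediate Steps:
a = 16 (a = (-4)² = 16)
D(m) = m*(16 + m) (D(m) = m*(m + 16) = m*(16 + m))
D(6)*(-649) = (6*(16 + 6))*(-649) = (6*22)*(-649) = 132*(-649) = -85668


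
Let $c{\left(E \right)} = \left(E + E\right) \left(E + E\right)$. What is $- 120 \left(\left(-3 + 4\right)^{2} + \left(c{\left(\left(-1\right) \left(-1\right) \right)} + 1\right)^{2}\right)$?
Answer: $-3120$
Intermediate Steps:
$c{\left(E \right)} = 4 E^{2}$ ($c{\left(E \right)} = 2 E 2 E = 4 E^{2}$)
$- 120 \left(\left(-3 + 4\right)^{2} + \left(c{\left(\left(-1\right) \left(-1\right) \right)} + 1\right)^{2}\right) = - 120 \left(\left(-3 + 4\right)^{2} + \left(4 \left(\left(-1\right) \left(-1\right)\right)^{2} + 1\right)^{2}\right) = - 120 \left(1^{2} + \left(4 \cdot 1^{2} + 1\right)^{2}\right) = - 120 \left(1 + \left(4 \cdot 1 + 1\right)^{2}\right) = - 120 \left(1 + \left(4 + 1\right)^{2}\right) = - 120 \left(1 + 5^{2}\right) = - 120 \left(1 + 25\right) = \left(-120\right) 26 = -3120$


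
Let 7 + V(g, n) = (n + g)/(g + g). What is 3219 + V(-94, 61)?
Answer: 603889/188 ≈ 3212.2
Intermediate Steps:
V(g, n) = -7 + (g + n)/(2*g) (V(g, n) = -7 + (n + g)/(g + g) = -7 + (g + n)/((2*g)) = -7 + (g + n)*(1/(2*g)) = -7 + (g + n)/(2*g))
3219 + V(-94, 61) = 3219 + (1/2)*(61 - 13*(-94))/(-94) = 3219 + (1/2)*(-1/94)*(61 + 1222) = 3219 + (1/2)*(-1/94)*1283 = 3219 - 1283/188 = 603889/188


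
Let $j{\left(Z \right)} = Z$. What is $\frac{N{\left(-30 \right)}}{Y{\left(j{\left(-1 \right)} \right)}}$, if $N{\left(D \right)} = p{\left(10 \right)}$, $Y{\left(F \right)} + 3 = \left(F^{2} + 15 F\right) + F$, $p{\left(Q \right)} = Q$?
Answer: $- \frac{5}{9} \approx -0.55556$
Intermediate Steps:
$Y{\left(F \right)} = -3 + F^{2} + 16 F$ ($Y{\left(F \right)} = -3 + \left(\left(F^{2} + 15 F\right) + F\right) = -3 + \left(F^{2} + 16 F\right) = -3 + F^{2} + 16 F$)
$N{\left(D \right)} = 10$
$\frac{N{\left(-30 \right)}}{Y{\left(j{\left(-1 \right)} \right)}} = \frac{10}{-3 + \left(-1\right)^{2} + 16 \left(-1\right)} = \frac{10}{-3 + 1 - 16} = \frac{10}{-18} = 10 \left(- \frac{1}{18}\right) = - \frac{5}{9}$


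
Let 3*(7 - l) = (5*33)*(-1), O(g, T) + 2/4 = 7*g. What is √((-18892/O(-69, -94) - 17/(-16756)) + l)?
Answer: 3*√737110306934669/8101526 ≈ 10.054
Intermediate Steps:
O(g, T) = -½ + 7*g
l = 62 (l = 7 - 5*33*(-1)/3 = 7 - 55*(-1) = 7 - ⅓*(-165) = 7 + 55 = 62)
√((-18892/O(-69, -94) - 17/(-16756)) + l) = √((-18892/(-½ + 7*(-69)) - 17/(-16756)) + 62) = √((-18892/(-½ - 483) - 17*(-1/16756)) + 62) = √((-18892/(-967/2) + 17/16756) + 62) = √((-18892*(-2/967) + 17/16756) + 62) = √((37784/967 + 17/16756) + 62) = √(633125143/16203052 + 62) = √(1637714367/16203052) = 3*√737110306934669/8101526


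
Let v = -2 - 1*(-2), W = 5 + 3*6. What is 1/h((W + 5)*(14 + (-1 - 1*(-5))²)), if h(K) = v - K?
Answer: -1/840 ≈ -0.0011905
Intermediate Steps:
W = 23 (W = 5 + 18 = 23)
v = 0 (v = -2 + 2 = 0)
h(K) = -K (h(K) = 0 - K = -K)
1/h((W + 5)*(14 + (-1 - 1*(-5))²)) = 1/(-(23 + 5)*(14 + (-1 - 1*(-5))²)) = 1/(-28*(14 + (-1 + 5)²)) = 1/(-28*(14 + 4²)) = 1/(-28*(14 + 16)) = 1/(-28*30) = 1/(-1*840) = 1/(-840) = -1/840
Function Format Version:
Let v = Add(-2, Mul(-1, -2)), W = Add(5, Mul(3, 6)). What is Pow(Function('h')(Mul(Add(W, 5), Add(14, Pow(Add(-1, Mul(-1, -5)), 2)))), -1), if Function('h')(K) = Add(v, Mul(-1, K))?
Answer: Rational(-1, 840) ≈ -0.0011905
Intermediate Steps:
W = 23 (W = Add(5, 18) = 23)
v = 0 (v = Add(-2, 2) = 0)
Function('h')(K) = Mul(-1, K) (Function('h')(K) = Add(0, Mul(-1, K)) = Mul(-1, K))
Pow(Function('h')(Mul(Add(W, 5), Add(14, Pow(Add(-1, Mul(-1, -5)), 2)))), -1) = Pow(Mul(-1, Mul(Add(23, 5), Add(14, Pow(Add(-1, Mul(-1, -5)), 2)))), -1) = Pow(Mul(-1, Mul(28, Add(14, Pow(Add(-1, 5), 2)))), -1) = Pow(Mul(-1, Mul(28, Add(14, Pow(4, 2)))), -1) = Pow(Mul(-1, Mul(28, Add(14, 16))), -1) = Pow(Mul(-1, Mul(28, 30)), -1) = Pow(Mul(-1, 840), -1) = Pow(-840, -1) = Rational(-1, 840)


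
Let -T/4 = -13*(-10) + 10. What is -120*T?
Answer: 67200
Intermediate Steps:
T = -560 (T = -4*(-13*(-10) + 10) = -4*(130 + 10) = -4*140 = -560)
-120*T = -120*(-560) = 67200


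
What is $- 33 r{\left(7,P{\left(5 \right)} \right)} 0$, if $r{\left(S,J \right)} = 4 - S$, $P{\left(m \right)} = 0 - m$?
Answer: $0$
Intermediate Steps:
$P{\left(m \right)} = - m$
$- 33 r{\left(7,P{\left(5 \right)} \right)} 0 = - 33 \left(4 - 7\right) 0 = \left(-33\right) \left(-3\right) 0 = 99 \cdot 0 = 0$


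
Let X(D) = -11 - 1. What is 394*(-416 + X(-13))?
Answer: -168632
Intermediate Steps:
X(D) = -12
394*(-416 + X(-13)) = 394*(-416 - 12) = 394*(-428) = -168632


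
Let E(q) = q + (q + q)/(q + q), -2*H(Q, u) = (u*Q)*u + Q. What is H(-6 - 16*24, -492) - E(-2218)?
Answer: 47204892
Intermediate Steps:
H(Q, u) = -Q/2 - Q*u**2/2 (H(Q, u) = -((u*Q)*u + Q)/2 = -((Q*u)*u + Q)/2 = -(Q*u**2 + Q)/2 = -(Q + Q*u**2)/2 = -Q/2 - Q*u**2/2)
E(q) = 1 + q (E(q) = q + (2*q)/((2*q)) = q + (2*q)*(1/(2*q)) = q + 1 = 1 + q)
H(-6 - 16*24, -492) - E(-2218) = -(-6 - 16*24)*(1 + (-492)**2)/2 - (1 - 2218) = -(-6 - 384)*(1 + 242064)/2 - 1*(-2217) = -1/2*(-390)*242065 + 2217 = 47202675 + 2217 = 47204892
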